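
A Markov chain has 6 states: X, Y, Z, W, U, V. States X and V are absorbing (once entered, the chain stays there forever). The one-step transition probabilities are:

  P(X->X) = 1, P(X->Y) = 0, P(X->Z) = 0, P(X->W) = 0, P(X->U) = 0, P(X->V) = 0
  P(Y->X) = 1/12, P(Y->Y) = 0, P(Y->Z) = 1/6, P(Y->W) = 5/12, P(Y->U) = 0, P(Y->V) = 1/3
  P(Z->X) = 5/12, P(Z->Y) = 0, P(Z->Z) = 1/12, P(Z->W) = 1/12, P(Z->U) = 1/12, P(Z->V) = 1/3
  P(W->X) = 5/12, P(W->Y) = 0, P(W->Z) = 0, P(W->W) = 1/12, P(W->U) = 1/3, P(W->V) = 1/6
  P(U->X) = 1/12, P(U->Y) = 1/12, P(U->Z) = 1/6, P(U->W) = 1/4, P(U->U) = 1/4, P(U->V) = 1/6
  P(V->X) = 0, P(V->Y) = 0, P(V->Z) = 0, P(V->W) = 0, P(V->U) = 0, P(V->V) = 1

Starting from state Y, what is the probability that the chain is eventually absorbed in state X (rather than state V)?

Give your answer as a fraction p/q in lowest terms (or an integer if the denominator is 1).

Answer: 2396/5437

Derivation:
Let a_i = P(absorbed in X | start in state i).
Boundary conditions: a_X = 1, a_V = 0.
For each transient state i, a_i = sum_j P(i->j) * a_j:
  a_Y = 1/12*a_X + 0*a_Y + 1/6*a_Z + 5/12*a_W + 0*a_U + 1/3*a_V
  a_Z = 5/12*a_X + 0*a_Y + 1/12*a_Z + 1/12*a_W + 1/12*a_U + 1/3*a_V
  a_W = 5/12*a_X + 0*a_Y + 0*a_Z + 1/12*a_W + 1/3*a_U + 1/6*a_V
  a_U = 1/12*a_X + 1/12*a_Y + 1/6*a_Z + 1/4*a_W + 1/4*a_U + 1/6*a_V

Substituting a_X = 1 and a_V = 0, rearrange to (I - Q) a = r where r[i] = P(i -> X):
  [1, -1/6, -5/12, 0] . (a_Y, a_Z, a_W, a_U) = 1/12
  [0, 11/12, -1/12, -1/12] . (a_Y, a_Z, a_W, a_U) = 5/12
  [0, 0, 11/12, -1/3] . (a_Y, a_Z, a_W, a_U) = 5/12
  [-1/12, -1/6, -1/4, 3/4] . (a_Y, a_Z, a_W, a_U) = 1/12

Solving yields:
  a_Y = 2396/5437
  a_Z = 3030/5437
  a_W = 3451/5437
  a_U = 2694/5437

Starting state is Y, so the absorption probability is a_Y = 2396/5437.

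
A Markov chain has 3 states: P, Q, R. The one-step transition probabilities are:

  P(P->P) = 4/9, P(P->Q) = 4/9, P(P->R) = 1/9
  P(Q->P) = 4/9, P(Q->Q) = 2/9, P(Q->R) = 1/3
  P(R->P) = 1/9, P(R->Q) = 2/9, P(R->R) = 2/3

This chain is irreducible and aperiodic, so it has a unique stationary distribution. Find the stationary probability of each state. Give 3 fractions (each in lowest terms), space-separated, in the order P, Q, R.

Answer: 5/16 7/24 19/48

Derivation:
The stationary distribution satisfies pi = pi * P, i.e.:
  pi_P = 4/9*pi_P + 4/9*pi_Q + 1/9*pi_R
  pi_Q = 4/9*pi_P + 2/9*pi_Q + 2/9*pi_R
  pi_R = 1/9*pi_P + 1/3*pi_Q + 2/3*pi_R
with normalization: pi_P + pi_Q + pi_R = 1.

Using the first 2 balance equations plus normalization, the linear system A*pi = b is:
  [-5/9, 4/9, 1/9] . pi = 0
  [4/9, -7/9, 2/9] . pi = 0
  [1, 1, 1] . pi = 1

Solving yields:
  pi_P = 5/16
  pi_Q = 7/24
  pi_R = 19/48

Verification (pi * P):
  5/16*4/9 + 7/24*4/9 + 19/48*1/9 = 5/16 = pi_P  (ok)
  5/16*4/9 + 7/24*2/9 + 19/48*2/9 = 7/24 = pi_Q  (ok)
  5/16*1/9 + 7/24*1/3 + 19/48*2/3 = 19/48 = pi_R  (ok)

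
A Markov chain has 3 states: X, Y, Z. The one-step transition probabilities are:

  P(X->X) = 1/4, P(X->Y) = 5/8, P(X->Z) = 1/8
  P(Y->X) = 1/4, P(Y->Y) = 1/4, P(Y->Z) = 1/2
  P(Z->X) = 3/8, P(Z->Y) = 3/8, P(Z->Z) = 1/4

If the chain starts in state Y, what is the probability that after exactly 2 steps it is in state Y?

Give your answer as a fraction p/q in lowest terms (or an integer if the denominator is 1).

Answer: 13/32

Derivation:
Computing P^2 by repeated multiplication:
P^1 =
  X: [1/4, 5/8, 1/8]
  Y: [1/4, 1/4, 1/2]
  Z: [3/8, 3/8, 1/4]
P^2 =
  X: [17/64, 23/64, 3/8]
  Y: [5/16, 13/32, 9/32]
  Z: [9/32, 27/64, 19/64]

(P^2)[Y -> Y] = 13/32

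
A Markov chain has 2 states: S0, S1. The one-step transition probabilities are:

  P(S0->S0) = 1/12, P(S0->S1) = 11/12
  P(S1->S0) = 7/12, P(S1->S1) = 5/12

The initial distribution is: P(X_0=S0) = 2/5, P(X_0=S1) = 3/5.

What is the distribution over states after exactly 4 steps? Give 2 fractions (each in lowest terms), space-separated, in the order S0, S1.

Answer: 187/480 293/480

Derivation:
Propagating the distribution step by step (d_{t+1} = d_t * P):
d_0 = (S0=2/5, S1=3/5)
  d_1[S0] = 2/5*1/12 + 3/5*7/12 = 23/60
  d_1[S1] = 2/5*11/12 + 3/5*5/12 = 37/60
d_1 = (S0=23/60, S1=37/60)
  d_2[S0] = 23/60*1/12 + 37/60*7/12 = 47/120
  d_2[S1] = 23/60*11/12 + 37/60*5/12 = 73/120
d_2 = (S0=47/120, S1=73/120)
  d_3[S0] = 47/120*1/12 + 73/120*7/12 = 31/80
  d_3[S1] = 47/120*11/12 + 73/120*5/12 = 49/80
d_3 = (S0=31/80, S1=49/80)
  d_4[S0] = 31/80*1/12 + 49/80*7/12 = 187/480
  d_4[S1] = 31/80*11/12 + 49/80*5/12 = 293/480
d_4 = (S0=187/480, S1=293/480)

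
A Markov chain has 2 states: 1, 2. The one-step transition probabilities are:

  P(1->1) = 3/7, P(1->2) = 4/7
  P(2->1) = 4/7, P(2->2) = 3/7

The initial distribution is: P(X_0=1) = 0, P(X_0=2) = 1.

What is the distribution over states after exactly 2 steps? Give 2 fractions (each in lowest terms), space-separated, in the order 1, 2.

Answer: 24/49 25/49

Derivation:
Propagating the distribution step by step (d_{t+1} = d_t * P):
d_0 = (1=0, 2=1)
  d_1[1] = 0*3/7 + 1*4/7 = 4/7
  d_1[2] = 0*4/7 + 1*3/7 = 3/7
d_1 = (1=4/7, 2=3/7)
  d_2[1] = 4/7*3/7 + 3/7*4/7 = 24/49
  d_2[2] = 4/7*4/7 + 3/7*3/7 = 25/49
d_2 = (1=24/49, 2=25/49)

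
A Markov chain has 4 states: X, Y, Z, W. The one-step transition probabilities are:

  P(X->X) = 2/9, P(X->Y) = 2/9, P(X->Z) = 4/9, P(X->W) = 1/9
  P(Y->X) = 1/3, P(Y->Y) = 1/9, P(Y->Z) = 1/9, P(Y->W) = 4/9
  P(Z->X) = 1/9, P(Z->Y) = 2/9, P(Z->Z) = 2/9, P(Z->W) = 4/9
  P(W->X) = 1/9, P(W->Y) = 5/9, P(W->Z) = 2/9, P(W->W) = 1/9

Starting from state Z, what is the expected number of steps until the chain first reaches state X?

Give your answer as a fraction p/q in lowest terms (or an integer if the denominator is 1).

Answer: 45/8

Derivation:
Let h_i = expected steps to first reach X from state i.
Boundary: h_X = 0.
First-step equations for the other states:
  h_Y = 1 + 1/3*h_X + 1/9*h_Y + 1/9*h_Z + 4/9*h_W
  h_Z = 1 + 1/9*h_X + 2/9*h_Y + 2/9*h_Z + 4/9*h_W
  h_W = 1 + 1/9*h_X + 5/9*h_Y + 2/9*h_Z + 1/9*h_W

Substituting h_X = 0 and rearranging gives the linear system (I - Q) h = 1:
  [8/9, -1/9, -4/9] . (h_Y, h_Z, h_W) = 1
  [-2/9, 7/9, -4/9] . (h_Y, h_Z, h_W) = 1
  [-5/9, -2/9, 8/9] . (h_Y, h_Z, h_W) = 1

Solving yields:
  h_Y = 9/2
  h_Z = 45/8
  h_W = 171/32

Starting state is Z, so the expected hitting time is h_Z = 45/8.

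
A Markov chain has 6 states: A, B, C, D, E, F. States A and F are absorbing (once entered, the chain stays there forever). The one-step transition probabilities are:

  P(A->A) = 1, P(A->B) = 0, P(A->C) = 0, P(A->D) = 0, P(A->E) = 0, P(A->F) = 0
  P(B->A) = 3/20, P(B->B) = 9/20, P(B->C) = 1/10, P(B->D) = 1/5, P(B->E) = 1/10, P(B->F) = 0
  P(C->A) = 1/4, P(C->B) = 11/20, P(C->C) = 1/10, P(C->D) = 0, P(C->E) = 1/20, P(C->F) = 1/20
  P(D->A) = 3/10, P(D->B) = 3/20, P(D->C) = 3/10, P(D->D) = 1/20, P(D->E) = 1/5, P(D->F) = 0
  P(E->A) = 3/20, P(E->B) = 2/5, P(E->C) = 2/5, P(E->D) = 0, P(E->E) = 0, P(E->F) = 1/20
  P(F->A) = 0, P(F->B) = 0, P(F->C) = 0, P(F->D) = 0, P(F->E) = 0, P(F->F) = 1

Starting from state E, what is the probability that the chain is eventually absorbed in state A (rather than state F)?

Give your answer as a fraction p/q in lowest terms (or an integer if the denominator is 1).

Answer: 4718/5335

Derivation:
Let a_i = P(absorbed in A | start in state i).
Boundary conditions: a_A = 1, a_F = 0.
For each transient state i, a_i = sum_j P(i->j) * a_j:
  a_B = 3/20*a_A + 9/20*a_B + 1/10*a_C + 1/5*a_D + 1/10*a_E + 0*a_F
  a_C = 1/4*a_A + 11/20*a_B + 1/10*a_C + 0*a_D + 1/20*a_E + 1/20*a_F
  a_D = 3/10*a_A + 3/20*a_B + 3/10*a_C + 1/20*a_D + 1/5*a_E + 0*a_F
  a_E = 3/20*a_A + 2/5*a_B + 2/5*a_C + 0*a_D + 0*a_E + 1/20*a_F

Substituting a_A = 1 and a_F = 0, rearrange to (I - Q) a = r where r[i] = P(i -> A):
  [11/20, -1/10, -1/5, -1/10] . (a_B, a_C, a_D, a_E) = 3/20
  [-11/20, 9/10, 0, -1/20] . (a_B, a_C, a_D, a_E) = 1/4
  [-3/20, -3/10, 19/20, -1/5] . (a_B, a_C, a_D, a_E) = 3/10
  [-2/5, -2/5, 0, 1] . (a_B, a_C, a_D, a_E) = 3/20

Solving yields:
  a_B = 1817/1940
  a_C = 38381/42680
  a_D = 4982/5335
  a_E = 4718/5335

Starting state is E, so the absorption probability is a_E = 4718/5335.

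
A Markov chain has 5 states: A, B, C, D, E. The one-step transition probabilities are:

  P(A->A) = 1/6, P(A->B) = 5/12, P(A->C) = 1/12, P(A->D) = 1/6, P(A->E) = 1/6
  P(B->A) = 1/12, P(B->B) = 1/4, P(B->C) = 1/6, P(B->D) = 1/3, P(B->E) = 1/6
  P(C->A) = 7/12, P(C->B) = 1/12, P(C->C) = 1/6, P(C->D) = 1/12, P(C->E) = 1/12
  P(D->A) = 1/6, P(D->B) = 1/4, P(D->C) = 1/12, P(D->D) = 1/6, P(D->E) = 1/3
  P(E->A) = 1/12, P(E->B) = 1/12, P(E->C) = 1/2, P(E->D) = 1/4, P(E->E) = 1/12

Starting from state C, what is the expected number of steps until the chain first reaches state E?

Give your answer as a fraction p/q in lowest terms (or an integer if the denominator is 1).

Answer: 1436/247

Derivation:
Let h_i = expected steps to first reach E from state i.
Boundary: h_E = 0.
First-step equations for the other states:
  h_A = 1 + 1/6*h_A + 5/12*h_B + 1/12*h_C + 1/6*h_D + 1/6*h_E
  h_B = 1 + 1/12*h_A + 1/4*h_B + 1/6*h_C + 1/3*h_D + 1/6*h_E
  h_C = 1 + 7/12*h_A + 1/12*h_B + 1/6*h_C + 1/12*h_D + 1/12*h_E
  h_D = 1 + 1/6*h_A + 1/4*h_B + 1/12*h_C + 1/6*h_D + 1/3*h_E

Substituting h_E = 0 and rearranging gives the linear system (I - Q) h = 1:
  [5/6, -5/12, -1/12, -1/6] . (h_A, h_B, h_C, h_D) = 1
  [-1/12, 3/4, -1/6, -1/3] . (h_A, h_B, h_C, h_D) = 1
  [-7/12, -1/12, 5/6, -1/12] . (h_A, h_B, h_C, h_D) = 1
  [-1/6, -1/4, -1/12, 5/6] . (h_A, h_B, h_C, h_D) = 1

Solving yields:
  h_A = 68/13
  h_B = 1272/247
  h_C = 1436/247
  h_D = 1080/247

Starting state is C, so the expected hitting time is h_C = 1436/247.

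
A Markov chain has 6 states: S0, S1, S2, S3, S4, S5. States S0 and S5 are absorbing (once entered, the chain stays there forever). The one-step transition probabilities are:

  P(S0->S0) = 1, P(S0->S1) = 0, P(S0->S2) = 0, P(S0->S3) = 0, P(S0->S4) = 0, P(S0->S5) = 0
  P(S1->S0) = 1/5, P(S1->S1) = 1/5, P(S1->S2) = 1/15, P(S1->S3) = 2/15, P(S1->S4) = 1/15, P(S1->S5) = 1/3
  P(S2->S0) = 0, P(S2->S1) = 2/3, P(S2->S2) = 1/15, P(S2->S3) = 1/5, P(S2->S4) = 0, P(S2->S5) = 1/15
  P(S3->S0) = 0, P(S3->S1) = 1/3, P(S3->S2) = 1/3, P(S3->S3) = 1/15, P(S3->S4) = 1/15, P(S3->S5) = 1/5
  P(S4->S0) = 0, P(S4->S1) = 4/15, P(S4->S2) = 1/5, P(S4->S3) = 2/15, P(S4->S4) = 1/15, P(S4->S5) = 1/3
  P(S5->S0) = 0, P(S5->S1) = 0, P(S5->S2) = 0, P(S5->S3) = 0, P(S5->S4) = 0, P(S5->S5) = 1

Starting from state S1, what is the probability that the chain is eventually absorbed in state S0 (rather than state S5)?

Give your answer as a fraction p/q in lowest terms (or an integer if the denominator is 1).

Answer: 7491/22841

Derivation:
Let a_i = P(absorbed in S0 | start in state i).
Boundary conditions: a_S0 = 1, a_S5 = 0.
For each transient state i, a_i = sum_j P(i->j) * a_j:
  a_S1 = 1/5*a_S0 + 1/5*a_S1 + 1/15*a_S2 + 2/15*a_S3 + 1/15*a_S4 + 1/3*a_S5
  a_S2 = 0*a_S0 + 2/3*a_S1 + 1/15*a_S2 + 1/5*a_S3 + 0*a_S4 + 1/15*a_S5
  a_S3 = 0*a_S0 + 1/3*a_S1 + 1/3*a_S2 + 1/15*a_S3 + 1/15*a_S4 + 1/5*a_S5
  a_S4 = 0*a_S0 + 4/15*a_S1 + 1/5*a_S2 + 2/15*a_S3 + 1/15*a_S4 + 1/3*a_S5

Substituting a_S0 = 1 and a_S5 = 0, rearrange to (I - Q) a = r where r[i] = P(i -> S0):
  [4/5, -1/15, -2/15, -1/15] . (a_S1, a_S2, a_S3, a_S4) = 1/5
  [-2/3, 14/15, -1/5, 0] . (a_S1, a_S2, a_S3, a_S4) = 0
  [-1/3, -1/3, 14/15, -1/15] . (a_S1, a_S2, a_S3, a_S4) = 0
  [-4/15, -1/5, -2/15, 14/15] . (a_S1, a_S2, a_S3, a_S4) = 0

Solving yields:
  a_S1 = 7491/22841
  a_S2 = 6486/22841
  a_S3 = 5298/22841
  a_S4 = 4287/22841

Starting state is S1, so the absorption probability is a_S1 = 7491/22841.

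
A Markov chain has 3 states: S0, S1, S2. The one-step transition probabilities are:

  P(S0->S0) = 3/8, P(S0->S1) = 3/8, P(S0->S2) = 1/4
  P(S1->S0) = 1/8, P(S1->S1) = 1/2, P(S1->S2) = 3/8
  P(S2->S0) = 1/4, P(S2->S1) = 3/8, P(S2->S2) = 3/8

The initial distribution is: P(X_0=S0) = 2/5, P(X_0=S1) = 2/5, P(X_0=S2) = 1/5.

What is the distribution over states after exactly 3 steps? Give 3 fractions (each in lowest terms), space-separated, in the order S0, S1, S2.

Answer: 9/40 1097/2560 887/2560

Derivation:
Propagating the distribution step by step (d_{t+1} = d_t * P):
d_0 = (S0=2/5, S1=2/5, S2=1/5)
  d_1[S0] = 2/5*3/8 + 2/5*1/8 + 1/5*1/4 = 1/4
  d_1[S1] = 2/5*3/8 + 2/5*1/2 + 1/5*3/8 = 17/40
  d_1[S2] = 2/5*1/4 + 2/5*3/8 + 1/5*3/8 = 13/40
d_1 = (S0=1/4, S1=17/40, S2=13/40)
  d_2[S0] = 1/4*3/8 + 17/40*1/8 + 13/40*1/4 = 73/320
  d_2[S1] = 1/4*3/8 + 17/40*1/2 + 13/40*3/8 = 137/320
  d_2[S2] = 1/4*1/4 + 17/40*3/8 + 13/40*3/8 = 11/32
d_2 = (S0=73/320, S1=137/320, S2=11/32)
  d_3[S0] = 73/320*3/8 + 137/320*1/8 + 11/32*1/4 = 9/40
  d_3[S1] = 73/320*3/8 + 137/320*1/2 + 11/32*3/8 = 1097/2560
  d_3[S2] = 73/320*1/4 + 137/320*3/8 + 11/32*3/8 = 887/2560
d_3 = (S0=9/40, S1=1097/2560, S2=887/2560)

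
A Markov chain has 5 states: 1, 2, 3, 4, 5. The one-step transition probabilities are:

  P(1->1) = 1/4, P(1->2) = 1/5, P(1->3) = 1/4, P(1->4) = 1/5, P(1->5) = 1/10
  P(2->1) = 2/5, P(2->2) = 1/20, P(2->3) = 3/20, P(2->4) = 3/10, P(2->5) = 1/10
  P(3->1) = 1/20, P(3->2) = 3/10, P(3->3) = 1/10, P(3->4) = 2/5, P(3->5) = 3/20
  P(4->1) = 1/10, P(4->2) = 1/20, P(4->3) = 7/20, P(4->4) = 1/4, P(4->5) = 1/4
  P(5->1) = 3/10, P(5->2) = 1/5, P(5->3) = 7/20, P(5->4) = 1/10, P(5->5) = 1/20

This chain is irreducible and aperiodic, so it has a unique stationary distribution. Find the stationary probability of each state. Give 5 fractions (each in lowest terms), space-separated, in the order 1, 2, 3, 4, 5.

The stationary distribution satisfies pi = pi * P, i.e.:
  pi_1 = 1/4*pi_1 + 2/5*pi_2 + 1/20*pi_3 + 1/10*pi_4 + 3/10*pi_5
  pi_2 = 1/5*pi_1 + 1/20*pi_2 + 3/10*pi_3 + 1/20*pi_4 + 1/5*pi_5
  pi_3 = 1/4*pi_1 + 3/20*pi_2 + 1/10*pi_3 + 7/20*pi_4 + 7/20*pi_5
  pi_4 = 1/5*pi_1 + 3/10*pi_2 + 2/5*pi_3 + 1/4*pi_4 + 1/10*pi_5
  pi_5 = 1/10*pi_1 + 1/10*pi_2 + 3/20*pi_3 + 1/4*pi_4 + 1/20*pi_5
with normalization: pi_1 + pi_2 + pi_3 + pi_4 + pi_5 = 1.

Using the first 4 balance equations plus normalization, the linear system A*pi = b is:
  [-3/4, 2/5, 1/20, 1/10, 3/10] . pi = 0
  [1/5, -19/20, 3/10, 1/20, 1/5] . pi = 0
  [1/4, 3/20, -9/10, 7/20, 7/20] . pi = 0
  [1/5, 3/10, 2/5, -3/4, 1/10] . pi = 0
  [1, 1, 1, 1, 1] . pi = 1

Solving yields:
  pi_1 = 41325/212869
  pi_2 = 34152/212869
  pi_3 = 50833/212869
  pi_4 = 55882/212869
  pi_5 = 30677/212869

Verification (pi * P):
  41325/212869*1/4 + 34152/212869*2/5 + 50833/212869*1/20 + 55882/212869*1/10 + 30677/212869*3/10 = 41325/212869 = pi_1  (ok)
  41325/212869*1/5 + 34152/212869*1/20 + 50833/212869*3/10 + 55882/212869*1/20 + 30677/212869*1/5 = 34152/212869 = pi_2  (ok)
  41325/212869*1/4 + 34152/212869*3/20 + 50833/212869*1/10 + 55882/212869*7/20 + 30677/212869*7/20 = 50833/212869 = pi_3  (ok)
  41325/212869*1/5 + 34152/212869*3/10 + 50833/212869*2/5 + 55882/212869*1/4 + 30677/212869*1/10 = 55882/212869 = pi_4  (ok)
  41325/212869*1/10 + 34152/212869*1/10 + 50833/212869*3/20 + 55882/212869*1/4 + 30677/212869*1/20 = 30677/212869 = pi_5  (ok)

Answer: 41325/212869 34152/212869 50833/212869 55882/212869 30677/212869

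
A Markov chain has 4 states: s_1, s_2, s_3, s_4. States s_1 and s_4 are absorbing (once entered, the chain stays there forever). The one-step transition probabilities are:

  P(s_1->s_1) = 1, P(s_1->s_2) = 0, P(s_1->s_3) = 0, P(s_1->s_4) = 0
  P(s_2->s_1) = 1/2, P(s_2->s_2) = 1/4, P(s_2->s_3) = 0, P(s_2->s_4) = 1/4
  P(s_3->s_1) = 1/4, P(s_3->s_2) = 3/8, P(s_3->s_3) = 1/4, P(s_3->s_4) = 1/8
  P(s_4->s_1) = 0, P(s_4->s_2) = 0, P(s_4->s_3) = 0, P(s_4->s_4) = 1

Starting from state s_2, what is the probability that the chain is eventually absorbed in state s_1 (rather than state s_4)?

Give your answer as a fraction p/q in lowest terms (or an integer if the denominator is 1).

Answer: 2/3

Derivation:
Let a_i = P(absorbed in s_1 | start in state i).
Boundary conditions: a_s_1 = 1, a_s_4 = 0.
For each transient state i, a_i = sum_j P(i->j) * a_j:
  a_s_2 = 1/2*a_s_1 + 1/4*a_s_2 + 0*a_s_3 + 1/4*a_s_4
  a_s_3 = 1/4*a_s_1 + 3/8*a_s_2 + 1/4*a_s_3 + 1/8*a_s_4

Substituting a_s_1 = 1 and a_s_4 = 0, rearrange to (I - Q) a = r where r[i] = P(i -> s_1):
  [3/4, 0] . (a_s_2, a_s_3) = 1/2
  [-3/8, 3/4] . (a_s_2, a_s_3) = 1/4

Solving yields:
  a_s_2 = 2/3
  a_s_3 = 2/3

Starting state is s_2, so the absorption probability is a_s_2 = 2/3.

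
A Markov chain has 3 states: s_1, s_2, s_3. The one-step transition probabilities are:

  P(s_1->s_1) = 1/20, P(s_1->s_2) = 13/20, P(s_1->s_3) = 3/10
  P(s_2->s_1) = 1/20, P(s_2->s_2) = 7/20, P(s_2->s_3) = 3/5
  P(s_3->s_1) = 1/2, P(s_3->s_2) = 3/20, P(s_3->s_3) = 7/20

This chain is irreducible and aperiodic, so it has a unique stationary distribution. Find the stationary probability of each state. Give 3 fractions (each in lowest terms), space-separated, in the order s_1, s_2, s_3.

The stationary distribution satisfies pi = pi * P, i.e.:
  pi_s_1 = 1/20*pi_s_1 + 1/20*pi_s_2 + 1/2*pi_s_3
  pi_s_2 = 13/20*pi_s_1 + 7/20*pi_s_2 + 3/20*pi_s_3
  pi_s_3 = 3/10*pi_s_1 + 3/5*pi_s_2 + 7/20*pi_s_3
with normalization: pi_s_1 + pi_s_2 + pi_s_3 = 1.

Using the first 2 balance equations plus normalization, the linear system A*pi = b is:
  [-19/20, 1/20, 1/2] . pi = 0
  [13/20, -13/20, 3/20] . pi = 0
  [1, 1, 1] . pi = 1

Solving yields:
  pi_s_1 = 133/554
  pi_s_2 = 187/554
  pi_s_3 = 117/277

Verification (pi * P):
  133/554*1/20 + 187/554*1/20 + 117/277*1/2 = 133/554 = pi_s_1  (ok)
  133/554*13/20 + 187/554*7/20 + 117/277*3/20 = 187/554 = pi_s_2  (ok)
  133/554*3/10 + 187/554*3/5 + 117/277*7/20 = 117/277 = pi_s_3  (ok)

Answer: 133/554 187/554 117/277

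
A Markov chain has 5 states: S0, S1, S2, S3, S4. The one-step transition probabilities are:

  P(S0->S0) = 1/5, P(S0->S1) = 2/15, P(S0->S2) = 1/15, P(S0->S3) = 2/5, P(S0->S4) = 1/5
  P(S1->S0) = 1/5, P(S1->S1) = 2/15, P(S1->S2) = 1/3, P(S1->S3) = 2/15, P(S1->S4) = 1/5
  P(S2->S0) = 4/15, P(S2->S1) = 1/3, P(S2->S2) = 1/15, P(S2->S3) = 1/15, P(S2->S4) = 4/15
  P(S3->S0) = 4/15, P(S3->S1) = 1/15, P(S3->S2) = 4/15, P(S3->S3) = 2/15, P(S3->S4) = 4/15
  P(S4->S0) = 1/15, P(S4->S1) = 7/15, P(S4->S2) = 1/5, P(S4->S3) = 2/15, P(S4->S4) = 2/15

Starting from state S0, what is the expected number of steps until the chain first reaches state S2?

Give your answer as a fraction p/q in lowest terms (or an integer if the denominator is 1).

Let h_i = expected steps to first reach S2 from state i.
Boundary: h_S2 = 0.
First-step equations for the other states:
  h_S0 = 1 + 1/5*h_S0 + 2/15*h_S1 + 1/15*h_S2 + 2/5*h_S3 + 1/5*h_S4
  h_S1 = 1 + 1/5*h_S0 + 2/15*h_S1 + 1/3*h_S2 + 2/15*h_S3 + 1/5*h_S4
  h_S3 = 1 + 4/15*h_S0 + 1/15*h_S1 + 4/15*h_S2 + 2/15*h_S3 + 4/15*h_S4
  h_S4 = 1 + 1/15*h_S0 + 7/15*h_S1 + 1/5*h_S2 + 2/15*h_S3 + 2/15*h_S4

Substituting h_S2 = 0 and rearranging gives the linear system (I - Q) h = 1:
  [4/5, -2/15, -2/5, -1/5] . (h_S0, h_S1, h_S3, h_S4) = 1
  [-1/5, 13/15, -2/15, -1/5] . (h_S0, h_S1, h_S3, h_S4) = 1
  [-4/15, -1/15, 13/15, -4/15] . (h_S0, h_S1, h_S3, h_S4) = 1
  [-1/15, -7/15, -2/15, 13/15] . (h_S0, h_S1, h_S3, h_S4) = 1

Solving yields:
  h_S0 = 6864/1303
  h_S1 = 5316/1303
  h_S3 = 5805/1303
  h_S4 = 5787/1303

Starting state is S0, so the expected hitting time is h_S0 = 6864/1303.

Answer: 6864/1303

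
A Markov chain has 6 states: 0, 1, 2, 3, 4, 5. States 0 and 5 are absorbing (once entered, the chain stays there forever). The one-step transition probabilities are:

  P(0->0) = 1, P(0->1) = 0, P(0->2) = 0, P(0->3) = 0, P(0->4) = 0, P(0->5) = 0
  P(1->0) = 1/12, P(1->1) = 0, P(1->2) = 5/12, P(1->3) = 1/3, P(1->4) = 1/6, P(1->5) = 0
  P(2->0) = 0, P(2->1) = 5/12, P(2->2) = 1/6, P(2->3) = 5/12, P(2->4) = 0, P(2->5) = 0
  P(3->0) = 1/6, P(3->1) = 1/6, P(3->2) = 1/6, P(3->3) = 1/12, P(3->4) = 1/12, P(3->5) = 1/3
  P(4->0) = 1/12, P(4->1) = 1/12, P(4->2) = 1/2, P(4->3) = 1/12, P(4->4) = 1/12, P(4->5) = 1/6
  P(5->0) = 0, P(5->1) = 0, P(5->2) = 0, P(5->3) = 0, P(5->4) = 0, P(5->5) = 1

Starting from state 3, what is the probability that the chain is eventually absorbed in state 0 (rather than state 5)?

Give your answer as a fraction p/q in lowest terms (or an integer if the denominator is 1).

Let a_i = P(absorbed in 0 | start in state i).
Boundary conditions: a_0 = 1, a_5 = 0.
For each transient state i, a_i = sum_j P(i->j) * a_j:
  a_1 = 1/12*a_0 + 0*a_1 + 5/12*a_2 + 1/3*a_3 + 1/6*a_4 + 0*a_5
  a_2 = 0*a_0 + 5/12*a_1 + 1/6*a_2 + 5/12*a_3 + 0*a_4 + 0*a_5
  a_3 = 1/6*a_0 + 1/6*a_1 + 1/6*a_2 + 1/12*a_3 + 1/12*a_4 + 1/3*a_5
  a_4 = 1/12*a_0 + 1/12*a_1 + 1/2*a_2 + 1/12*a_3 + 1/12*a_4 + 1/6*a_5

Substituting a_0 = 1 and a_5 = 0, rearrange to (I - Q) a = r where r[i] = P(i -> 0):
  [1, -5/12, -1/3, -1/6] . (a_1, a_2, a_3, a_4) = 1/12
  [-5/12, 5/6, -5/12, 0] . (a_1, a_2, a_3, a_4) = 0
  [-1/6, -1/6, 11/12, -1/12] . (a_1, a_2, a_3, a_4) = 1/6
  [-1/12, -1/2, -1/12, 11/12] . (a_1, a_2, a_3, a_4) = 1/12

Solving yields:
  a_1 = 11/25
  a_2 = 537/1325
  a_3 = 491/1325
  a_4 = 511/1325

Starting state is 3, so the absorption probability is a_3 = 491/1325.

Answer: 491/1325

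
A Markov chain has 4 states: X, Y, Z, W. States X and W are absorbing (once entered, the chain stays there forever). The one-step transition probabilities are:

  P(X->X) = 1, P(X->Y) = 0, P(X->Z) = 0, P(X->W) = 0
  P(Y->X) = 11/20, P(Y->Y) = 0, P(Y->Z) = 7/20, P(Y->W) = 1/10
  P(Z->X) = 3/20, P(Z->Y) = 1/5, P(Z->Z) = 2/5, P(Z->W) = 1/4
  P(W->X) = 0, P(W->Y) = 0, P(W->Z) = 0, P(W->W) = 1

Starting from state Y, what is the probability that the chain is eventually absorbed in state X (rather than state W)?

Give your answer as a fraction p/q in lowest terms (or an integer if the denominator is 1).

Answer: 153/212

Derivation:
Let a_i = P(absorbed in X | start in state i).
Boundary conditions: a_X = 1, a_W = 0.
For each transient state i, a_i = sum_j P(i->j) * a_j:
  a_Y = 11/20*a_X + 0*a_Y + 7/20*a_Z + 1/10*a_W
  a_Z = 3/20*a_X + 1/5*a_Y + 2/5*a_Z + 1/4*a_W

Substituting a_X = 1 and a_W = 0, rearrange to (I - Q) a = r where r[i] = P(i -> X):
  [1, -7/20] . (a_Y, a_Z) = 11/20
  [-1/5, 3/5] . (a_Y, a_Z) = 3/20

Solving yields:
  a_Y = 153/212
  a_Z = 26/53

Starting state is Y, so the absorption probability is a_Y = 153/212.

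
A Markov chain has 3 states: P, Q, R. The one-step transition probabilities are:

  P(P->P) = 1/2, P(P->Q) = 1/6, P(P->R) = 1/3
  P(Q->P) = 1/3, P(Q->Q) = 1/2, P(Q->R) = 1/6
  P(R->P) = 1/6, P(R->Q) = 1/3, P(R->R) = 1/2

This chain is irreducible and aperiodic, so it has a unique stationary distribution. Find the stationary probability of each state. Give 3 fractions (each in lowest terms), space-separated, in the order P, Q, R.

The stationary distribution satisfies pi = pi * P, i.e.:
  pi_P = 1/2*pi_P + 1/3*pi_Q + 1/6*pi_R
  pi_Q = 1/6*pi_P + 1/2*pi_Q + 1/3*pi_R
  pi_R = 1/3*pi_P + 1/6*pi_Q + 1/2*pi_R
with normalization: pi_P + pi_Q + pi_R = 1.

Using the first 2 balance equations plus normalization, the linear system A*pi = b is:
  [-1/2, 1/3, 1/6] . pi = 0
  [1/6, -1/2, 1/3] . pi = 0
  [1, 1, 1] . pi = 1

Solving yields:
  pi_P = 1/3
  pi_Q = 1/3
  pi_R = 1/3

Verification (pi * P):
  1/3*1/2 + 1/3*1/3 + 1/3*1/6 = 1/3 = pi_P  (ok)
  1/3*1/6 + 1/3*1/2 + 1/3*1/3 = 1/3 = pi_Q  (ok)
  1/3*1/3 + 1/3*1/6 + 1/3*1/2 = 1/3 = pi_R  (ok)

Answer: 1/3 1/3 1/3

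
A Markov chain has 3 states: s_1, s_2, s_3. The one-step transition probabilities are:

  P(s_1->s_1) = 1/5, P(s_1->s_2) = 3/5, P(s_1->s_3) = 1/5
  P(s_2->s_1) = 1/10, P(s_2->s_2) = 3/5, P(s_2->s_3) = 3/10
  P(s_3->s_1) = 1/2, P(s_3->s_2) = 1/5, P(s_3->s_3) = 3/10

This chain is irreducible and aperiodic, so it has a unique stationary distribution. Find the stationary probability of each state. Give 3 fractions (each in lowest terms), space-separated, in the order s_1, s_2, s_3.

Answer: 11/47 23/47 13/47

Derivation:
The stationary distribution satisfies pi = pi * P, i.e.:
  pi_s_1 = 1/5*pi_s_1 + 1/10*pi_s_2 + 1/2*pi_s_3
  pi_s_2 = 3/5*pi_s_1 + 3/5*pi_s_2 + 1/5*pi_s_3
  pi_s_3 = 1/5*pi_s_1 + 3/10*pi_s_2 + 3/10*pi_s_3
with normalization: pi_s_1 + pi_s_2 + pi_s_3 = 1.

Using the first 2 balance equations plus normalization, the linear system A*pi = b is:
  [-4/5, 1/10, 1/2] . pi = 0
  [3/5, -2/5, 1/5] . pi = 0
  [1, 1, 1] . pi = 1

Solving yields:
  pi_s_1 = 11/47
  pi_s_2 = 23/47
  pi_s_3 = 13/47

Verification (pi * P):
  11/47*1/5 + 23/47*1/10 + 13/47*1/2 = 11/47 = pi_s_1  (ok)
  11/47*3/5 + 23/47*3/5 + 13/47*1/5 = 23/47 = pi_s_2  (ok)
  11/47*1/5 + 23/47*3/10 + 13/47*3/10 = 13/47 = pi_s_3  (ok)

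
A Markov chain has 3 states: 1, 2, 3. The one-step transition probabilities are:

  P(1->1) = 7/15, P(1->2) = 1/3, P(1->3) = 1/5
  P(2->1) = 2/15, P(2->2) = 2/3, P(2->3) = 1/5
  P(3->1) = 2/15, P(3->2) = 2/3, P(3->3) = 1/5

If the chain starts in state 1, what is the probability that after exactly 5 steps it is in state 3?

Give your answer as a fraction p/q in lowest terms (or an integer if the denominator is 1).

Answer: 1/5

Derivation:
Computing P^5 by repeated multiplication:
P^1 =
  1: [7/15, 1/3, 1/5]
  2: [2/15, 2/3, 1/5]
  3: [2/15, 2/3, 1/5]
P^2 =
  1: [13/45, 23/45, 1/5]
  2: [8/45, 28/45, 1/5]
  3: [8/45, 28/45, 1/5]
P^3 =
  1: [31/135, 77/135, 1/5]
  2: [26/135, 82/135, 1/5]
  3: [26/135, 82/135, 1/5]
P^4 =
  1: [17/81, 239/405, 1/5]
  2: [16/81, 244/405, 1/5]
  3: [16/81, 244/405, 1/5]
P^5 =
  1: [247/1215, 145/243, 1/5]
  2: [242/1215, 146/243, 1/5]
  3: [242/1215, 146/243, 1/5]

(P^5)[1 -> 3] = 1/5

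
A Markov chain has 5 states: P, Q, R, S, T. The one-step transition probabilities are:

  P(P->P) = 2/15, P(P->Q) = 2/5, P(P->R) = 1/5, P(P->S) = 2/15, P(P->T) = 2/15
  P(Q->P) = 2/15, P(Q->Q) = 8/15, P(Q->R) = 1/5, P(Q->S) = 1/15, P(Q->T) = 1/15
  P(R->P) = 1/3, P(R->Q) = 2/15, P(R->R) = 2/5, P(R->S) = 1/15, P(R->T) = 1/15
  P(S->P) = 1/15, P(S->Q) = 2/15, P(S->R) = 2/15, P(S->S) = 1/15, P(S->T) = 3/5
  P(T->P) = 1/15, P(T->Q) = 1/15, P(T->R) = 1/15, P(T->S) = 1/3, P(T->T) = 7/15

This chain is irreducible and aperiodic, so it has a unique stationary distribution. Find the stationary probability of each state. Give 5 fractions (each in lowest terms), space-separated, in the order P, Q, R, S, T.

Answer: 930/6383 4951/19149 3740/19149 71/491 1633/6383

Derivation:
The stationary distribution satisfies pi = pi * P, i.e.:
  pi_P = 2/15*pi_P + 2/15*pi_Q + 1/3*pi_R + 1/15*pi_S + 1/15*pi_T
  pi_Q = 2/5*pi_P + 8/15*pi_Q + 2/15*pi_R + 2/15*pi_S + 1/15*pi_T
  pi_R = 1/5*pi_P + 1/5*pi_Q + 2/5*pi_R + 2/15*pi_S + 1/15*pi_T
  pi_S = 2/15*pi_P + 1/15*pi_Q + 1/15*pi_R + 1/15*pi_S + 1/3*pi_T
  pi_T = 2/15*pi_P + 1/15*pi_Q + 1/15*pi_R + 3/5*pi_S + 7/15*pi_T
with normalization: pi_P + pi_Q + pi_R + pi_S + pi_T = 1.

Using the first 4 balance equations plus normalization, the linear system A*pi = b is:
  [-13/15, 2/15, 1/3, 1/15, 1/15] . pi = 0
  [2/5, -7/15, 2/15, 2/15, 1/15] . pi = 0
  [1/5, 1/5, -3/5, 2/15, 1/15] . pi = 0
  [2/15, 1/15, 1/15, -14/15, 1/3] . pi = 0
  [1, 1, 1, 1, 1] . pi = 1

Solving yields:
  pi_P = 930/6383
  pi_Q = 4951/19149
  pi_R = 3740/19149
  pi_S = 71/491
  pi_T = 1633/6383

Verification (pi * P):
  930/6383*2/15 + 4951/19149*2/15 + 3740/19149*1/3 + 71/491*1/15 + 1633/6383*1/15 = 930/6383 = pi_P  (ok)
  930/6383*2/5 + 4951/19149*8/15 + 3740/19149*2/15 + 71/491*2/15 + 1633/6383*1/15 = 4951/19149 = pi_Q  (ok)
  930/6383*1/5 + 4951/19149*1/5 + 3740/19149*2/5 + 71/491*2/15 + 1633/6383*1/15 = 3740/19149 = pi_R  (ok)
  930/6383*2/15 + 4951/19149*1/15 + 3740/19149*1/15 + 71/491*1/15 + 1633/6383*1/3 = 71/491 = pi_S  (ok)
  930/6383*2/15 + 4951/19149*1/15 + 3740/19149*1/15 + 71/491*3/5 + 1633/6383*7/15 = 1633/6383 = pi_T  (ok)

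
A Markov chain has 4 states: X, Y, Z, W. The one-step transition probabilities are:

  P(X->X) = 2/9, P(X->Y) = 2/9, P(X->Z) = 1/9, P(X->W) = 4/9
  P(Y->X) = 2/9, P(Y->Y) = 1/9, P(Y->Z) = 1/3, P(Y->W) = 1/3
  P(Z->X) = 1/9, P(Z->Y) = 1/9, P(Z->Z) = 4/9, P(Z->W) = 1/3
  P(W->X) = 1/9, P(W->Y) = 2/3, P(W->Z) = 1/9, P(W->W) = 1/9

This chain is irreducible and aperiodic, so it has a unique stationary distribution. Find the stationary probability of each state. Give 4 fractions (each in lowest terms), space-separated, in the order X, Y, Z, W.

The stationary distribution satisfies pi = pi * P, i.e.:
  pi_X = 2/9*pi_X + 2/9*pi_Y + 1/9*pi_Z + 1/9*pi_W
  pi_Y = 2/9*pi_X + 1/9*pi_Y + 1/9*pi_Z + 2/3*pi_W
  pi_Z = 1/9*pi_X + 1/3*pi_Y + 4/9*pi_Z + 1/9*pi_W
  pi_W = 4/9*pi_X + 1/3*pi_Y + 1/3*pi_Z + 1/9*pi_W
with normalization: pi_X + pi_Y + pi_Z + pi_W = 1.

Using the first 3 balance equations plus normalization, the linear system A*pi = b is:
  [-7/9, 2/9, 1/9, 1/9] . pi = 0
  [2/9, -8/9, 1/9, 2/3] . pi = 0
  [1/9, 1/3, -5/9, 1/9] . pi = 0
  [1, 1, 1, 1] . pi = 1

Solving yields:
  pi_X = 125/776
  pi_Y = 28/97
  pi_Z = 51/194
  pi_W = 223/776

Verification (pi * P):
  125/776*2/9 + 28/97*2/9 + 51/194*1/9 + 223/776*1/9 = 125/776 = pi_X  (ok)
  125/776*2/9 + 28/97*1/9 + 51/194*1/9 + 223/776*2/3 = 28/97 = pi_Y  (ok)
  125/776*1/9 + 28/97*1/3 + 51/194*4/9 + 223/776*1/9 = 51/194 = pi_Z  (ok)
  125/776*4/9 + 28/97*1/3 + 51/194*1/3 + 223/776*1/9 = 223/776 = pi_W  (ok)

Answer: 125/776 28/97 51/194 223/776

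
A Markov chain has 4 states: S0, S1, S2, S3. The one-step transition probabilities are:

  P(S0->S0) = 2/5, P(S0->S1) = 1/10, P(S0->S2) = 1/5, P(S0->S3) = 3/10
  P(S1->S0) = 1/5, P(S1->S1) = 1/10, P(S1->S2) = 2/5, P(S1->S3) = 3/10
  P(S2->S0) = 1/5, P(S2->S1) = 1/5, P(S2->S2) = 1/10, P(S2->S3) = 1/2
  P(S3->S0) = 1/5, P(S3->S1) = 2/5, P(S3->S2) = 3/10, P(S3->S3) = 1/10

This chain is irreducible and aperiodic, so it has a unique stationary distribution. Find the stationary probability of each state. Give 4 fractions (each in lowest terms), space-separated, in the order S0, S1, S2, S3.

Answer: 1/4 67/316 39/158 23/79

Derivation:
The stationary distribution satisfies pi = pi * P, i.e.:
  pi_S0 = 2/5*pi_S0 + 1/5*pi_S1 + 1/5*pi_S2 + 1/5*pi_S3
  pi_S1 = 1/10*pi_S0 + 1/10*pi_S1 + 1/5*pi_S2 + 2/5*pi_S3
  pi_S2 = 1/5*pi_S0 + 2/5*pi_S1 + 1/10*pi_S2 + 3/10*pi_S3
  pi_S3 = 3/10*pi_S0 + 3/10*pi_S1 + 1/2*pi_S2 + 1/10*pi_S3
with normalization: pi_S0 + pi_S1 + pi_S2 + pi_S3 = 1.

Using the first 3 balance equations plus normalization, the linear system A*pi = b is:
  [-3/5, 1/5, 1/5, 1/5] . pi = 0
  [1/10, -9/10, 1/5, 2/5] . pi = 0
  [1/5, 2/5, -9/10, 3/10] . pi = 0
  [1, 1, 1, 1] . pi = 1

Solving yields:
  pi_S0 = 1/4
  pi_S1 = 67/316
  pi_S2 = 39/158
  pi_S3 = 23/79

Verification (pi * P):
  1/4*2/5 + 67/316*1/5 + 39/158*1/5 + 23/79*1/5 = 1/4 = pi_S0  (ok)
  1/4*1/10 + 67/316*1/10 + 39/158*1/5 + 23/79*2/5 = 67/316 = pi_S1  (ok)
  1/4*1/5 + 67/316*2/5 + 39/158*1/10 + 23/79*3/10 = 39/158 = pi_S2  (ok)
  1/4*3/10 + 67/316*3/10 + 39/158*1/2 + 23/79*1/10 = 23/79 = pi_S3  (ok)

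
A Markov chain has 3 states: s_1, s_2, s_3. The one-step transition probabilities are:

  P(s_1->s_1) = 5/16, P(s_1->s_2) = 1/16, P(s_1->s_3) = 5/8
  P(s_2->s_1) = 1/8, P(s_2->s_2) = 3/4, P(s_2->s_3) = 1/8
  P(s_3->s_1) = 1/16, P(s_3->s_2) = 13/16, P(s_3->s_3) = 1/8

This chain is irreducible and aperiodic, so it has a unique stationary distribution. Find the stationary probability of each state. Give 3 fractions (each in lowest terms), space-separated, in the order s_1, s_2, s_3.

The stationary distribution satisfies pi = pi * P, i.e.:
  pi_s_1 = 5/16*pi_s_1 + 1/8*pi_s_2 + 1/16*pi_s_3
  pi_s_2 = 1/16*pi_s_1 + 3/4*pi_s_2 + 13/16*pi_s_3
  pi_s_3 = 5/8*pi_s_1 + 1/8*pi_s_2 + 1/8*pi_s_3
with normalization: pi_s_1 + pi_s_2 + pi_s_3 = 1.

Using the first 2 balance equations plus normalization, the linear system A*pi = b is:
  [-11/16, 1/8, 1/16] . pi = 0
  [1/16, -1/4, 13/16] . pi = 0
  [1, 1, 1] . pi = 1

Solving yields:
  pi_s_1 = 5/36
  pi_s_2 = 2/3
  pi_s_3 = 7/36

Verification (pi * P):
  5/36*5/16 + 2/3*1/8 + 7/36*1/16 = 5/36 = pi_s_1  (ok)
  5/36*1/16 + 2/3*3/4 + 7/36*13/16 = 2/3 = pi_s_2  (ok)
  5/36*5/8 + 2/3*1/8 + 7/36*1/8 = 7/36 = pi_s_3  (ok)

Answer: 5/36 2/3 7/36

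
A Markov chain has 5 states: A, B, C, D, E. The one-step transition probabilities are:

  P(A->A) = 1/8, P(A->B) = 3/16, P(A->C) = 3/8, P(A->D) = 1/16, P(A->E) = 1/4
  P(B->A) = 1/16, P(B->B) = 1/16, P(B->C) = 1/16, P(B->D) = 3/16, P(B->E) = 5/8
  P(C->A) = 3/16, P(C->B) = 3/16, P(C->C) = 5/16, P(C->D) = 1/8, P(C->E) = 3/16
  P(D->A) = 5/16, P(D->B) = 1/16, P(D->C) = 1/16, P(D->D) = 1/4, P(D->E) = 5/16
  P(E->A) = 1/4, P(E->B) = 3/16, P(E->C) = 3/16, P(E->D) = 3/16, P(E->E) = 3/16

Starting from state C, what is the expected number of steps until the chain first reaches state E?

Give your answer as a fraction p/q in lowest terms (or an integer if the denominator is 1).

Let h_i = expected steps to first reach E from state i.
Boundary: h_E = 0.
First-step equations for the other states:
  h_A = 1 + 1/8*h_A + 3/16*h_B + 3/8*h_C + 1/16*h_D + 1/4*h_E
  h_B = 1 + 1/16*h_A + 1/16*h_B + 1/16*h_C + 3/16*h_D + 5/8*h_E
  h_C = 1 + 3/16*h_A + 3/16*h_B + 5/16*h_C + 1/8*h_D + 3/16*h_E
  h_D = 1 + 5/16*h_A + 1/16*h_B + 1/16*h_C + 1/4*h_D + 5/16*h_E

Substituting h_E = 0 and rearranging gives the linear system (I - Q) h = 1:
  [7/8, -3/16, -3/8, -1/16] . (h_A, h_B, h_C, h_D) = 1
  [-1/16, 15/16, -1/16, -3/16] . (h_A, h_B, h_C, h_D) = 1
  [-3/16, -3/16, 11/16, -1/8] . (h_A, h_B, h_C, h_D) = 1
  [-5/16, -1/16, -1/16, 3/4] . (h_A, h_B, h_C, h_D) = 1

Solving yields:
  h_A = 33008/9837
  h_B = 21328/9837
  h_C = 34864/9837
  h_D = 31552/9837

Starting state is C, so the expected hitting time is h_C = 34864/9837.

Answer: 34864/9837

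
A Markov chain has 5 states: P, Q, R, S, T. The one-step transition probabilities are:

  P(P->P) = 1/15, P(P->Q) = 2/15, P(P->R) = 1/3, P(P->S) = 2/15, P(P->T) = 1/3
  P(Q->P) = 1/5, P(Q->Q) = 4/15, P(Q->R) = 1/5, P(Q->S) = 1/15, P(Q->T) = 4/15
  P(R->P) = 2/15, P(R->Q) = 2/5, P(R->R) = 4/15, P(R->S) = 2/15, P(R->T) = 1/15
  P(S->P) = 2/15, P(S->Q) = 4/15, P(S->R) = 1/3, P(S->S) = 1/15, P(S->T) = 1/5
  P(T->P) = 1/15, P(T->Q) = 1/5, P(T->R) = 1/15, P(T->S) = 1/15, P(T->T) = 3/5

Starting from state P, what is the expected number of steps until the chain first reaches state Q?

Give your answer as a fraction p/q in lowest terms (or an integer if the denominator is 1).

Let h_i = expected steps to first reach Q from state i.
Boundary: h_Q = 0.
First-step equations for the other states:
  h_P = 1 + 1/15*h_P + 2/15*h_Q + 1/3*h_R + 2/15*h_S + 1/3*h_T
  h_R = 1 + 2/15*h_P + 2/5*h_Q + 4/15*h_R + 2/15*h_S + 1/15*h_T
  h_S = 1 + 2/15*h_P + 4/15*h_Q + 1/3*h_R + 1/15*h_S + 1/5*h_T
  h_T = 1 + 1/15*h_P + 1/5*h_Q + 1/15*h_R + 1/15*h_S + 3/5*h_T

Substituting h_Q = 0 and rearranging gives the linear system (I - Q) h = 1:
  [14/15, -1/3, -2/15, -1/3] . (h_P, h_R, h_S, h_T) = 1
  [-2/15, 11/15, -2/15, -1/15] . (h_P, h_R, h_S, h_T) = 1
  [-2/15, -1/3, 14/15, -1/5] . (h_P, h_R, h_S, h_T) = 1
  [-1/15, -1/15, -1/15, 2/5] . (h_P, h_R, h_S, h_T) = 1

Solving yields:
  h_P = 395/91
  h_R = 295/91
  h_S = 345/91
  h_T = 400/91

Starting state is P, so the expected hitting time is h_P = 395/91.

Answer: 395/91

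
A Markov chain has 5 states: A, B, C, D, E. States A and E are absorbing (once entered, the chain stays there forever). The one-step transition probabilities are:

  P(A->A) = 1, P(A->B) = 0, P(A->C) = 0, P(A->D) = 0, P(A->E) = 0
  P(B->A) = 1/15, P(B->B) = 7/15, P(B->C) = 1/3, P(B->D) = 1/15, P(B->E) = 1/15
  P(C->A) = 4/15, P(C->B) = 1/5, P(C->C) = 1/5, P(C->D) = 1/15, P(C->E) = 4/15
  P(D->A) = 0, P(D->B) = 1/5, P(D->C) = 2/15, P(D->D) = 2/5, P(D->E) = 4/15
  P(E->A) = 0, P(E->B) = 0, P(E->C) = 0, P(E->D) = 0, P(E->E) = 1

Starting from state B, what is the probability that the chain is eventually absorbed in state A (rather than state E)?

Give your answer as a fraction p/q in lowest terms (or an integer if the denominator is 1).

Let a_i = P(absorbed in A | start in state i).
Boundary conditions: a_A = 1, a_E = 0.
For each transient state i, a_i = sum_j P(i->j) * a_j:
  a_B = 1/15*a_A + 7/15*a_B + 1/3*a_C + 1/15*a_D + 1/15*a_E
  a_C = 4/15*a_A + 1/5*a_B + 1/5*a_C + 1/15*a_D + 4/15*a_E
  a_D = 0*a_A + 1/5*a_B + 2/15*a_C + 2/5*a_D + 4/15*a_E

Substituting a_A = 1 and a_E = 0, rearrange to (I - Q) a = r where r[i] = P(i -> A):
  [8/15, -1/3, -1/15] . (a_B, a_C, a_D) = 1/15
  [-1/5, 4/5, -1/15] . (a_B, a_C, a_D) = 4/15
  [-1/5, -2/15, 3/5] . (a_B, a_C, a_D) = 0

Solving yields:
  a_B = 147/328
  a_C = 153/328
  a_D = 83/328

Starting state is B, so the absorption probability is a_B = 147/328.

Answer: 147/328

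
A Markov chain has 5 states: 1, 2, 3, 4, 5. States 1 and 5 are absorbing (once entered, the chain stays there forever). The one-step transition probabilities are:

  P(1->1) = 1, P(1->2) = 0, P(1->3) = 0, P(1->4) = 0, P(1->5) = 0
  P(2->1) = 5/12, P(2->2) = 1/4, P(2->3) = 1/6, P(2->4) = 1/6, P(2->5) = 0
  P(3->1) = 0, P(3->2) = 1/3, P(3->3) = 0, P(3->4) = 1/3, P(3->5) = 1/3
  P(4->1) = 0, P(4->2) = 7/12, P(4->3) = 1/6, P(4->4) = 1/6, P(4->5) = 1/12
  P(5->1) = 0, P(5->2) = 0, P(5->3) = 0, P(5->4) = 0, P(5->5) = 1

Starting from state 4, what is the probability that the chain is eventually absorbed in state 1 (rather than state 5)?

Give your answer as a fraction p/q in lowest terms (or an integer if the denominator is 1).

Let a_i = P(absorbed in 1 | start in state i).
Boundary conditions: a_1 = 1, a_5 = 0.
For each transient state i, a_i = sum_j P(i->j) * a_j:
  a_2 = 5/12*a_1 + 1/4*a_2 + 1/6*a_3 + 1/6*a_4 + 0*a_5
  a_3 = 0*a_1 + 1/3*a_2 + 0*a_3 + 1/3*a_4 + 1/3*a_5
  a_4 = 0*a_1 + 7/12*a_2 + 1/6*a_3 + 1/6*a_4 + 1/12*a_5

Substituting a_1 = 1 and a_5 = 0, rearrange to (I - Q) a = r where r[i] = P(i -> 1):
  [3/4, -1/6, -1/6] . (a_2, a_3, a_4) = 5/12
  [-1/3, 1, -1/3] . (a_2, a_3, a_4) = 0
  [-7/12, -1/6, 5/6] . (a_2, a_3, a_4) = 0

Solving yields:
  a_2 = 35/43
  a_3 = 85/172
  a_4 = 115/172

Starting state is 4, so the absorption probability is a_4 = 115/172.

Answer: 115/172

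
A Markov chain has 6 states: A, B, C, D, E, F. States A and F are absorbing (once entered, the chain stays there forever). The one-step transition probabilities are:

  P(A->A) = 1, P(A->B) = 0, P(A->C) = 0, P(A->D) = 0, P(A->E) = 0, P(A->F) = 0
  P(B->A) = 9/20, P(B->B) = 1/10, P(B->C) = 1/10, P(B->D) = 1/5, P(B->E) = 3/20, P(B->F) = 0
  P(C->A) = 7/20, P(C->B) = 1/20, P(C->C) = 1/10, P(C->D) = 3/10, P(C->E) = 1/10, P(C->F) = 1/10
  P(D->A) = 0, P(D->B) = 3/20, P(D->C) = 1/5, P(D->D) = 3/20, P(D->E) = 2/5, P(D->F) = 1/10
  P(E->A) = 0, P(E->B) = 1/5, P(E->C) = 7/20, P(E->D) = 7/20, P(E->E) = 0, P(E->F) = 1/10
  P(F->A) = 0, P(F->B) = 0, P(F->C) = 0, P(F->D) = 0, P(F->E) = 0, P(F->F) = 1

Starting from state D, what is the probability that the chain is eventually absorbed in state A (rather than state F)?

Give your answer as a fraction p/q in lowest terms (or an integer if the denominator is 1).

Answer: 34567/57543

Derivation:
Let a_i = P(absorbed in A | start in state i).
Boundary conditions: a_A = 1, a_F = 0.
For each transient state i, a_i = sum_j P(i->j) * a_j:
  a_B = 9/20*a_A + 1/10*a_B + 1/10*a_C + 1/5*a_D + 3/20*a_E + 0*a_F
  a_C = 7/20*a_A + 1/20*a_B + 1/10*a_C + 3/10*a_D + 1/10*a_E + 1/10*a_F
  a_D = 0*a_A + 3/20*a_B + 1/5*a_C + 3/20*a_D + 2/5*a_E + 1/10*a_F
  a_E = 0*a_A + 1/5*a_B + 7/20*a_C + 7/20*a_D + 0*a_E + 1/10*a_F

Substituting a_A = 1 and a_F = 0, rearrange to (I - Q) a = r where r[i] = P(i -> A):
  [9/10, -1/10, -1/5, -3/20] . (a_B, a_C, a_D, a_E) = 9/20
  [-1/20, 9/10, -3/10, -1/10] . (a_B, a_C, a_D, a_E) = 7/20
  [-3/20, -1/5, 17/20, -2/5] . (a_B, a_C, a_D, a_E) = 0
  [-1/5, -7/20, -7/20, 1] . (a_B, a_C, a_D, a_E) = 0

Solving yields:
  a_B = 46889/57543
  a_C = 40465/57543
  a_D = 34567/57543
  a_E = 35639/57543

Starting state is D, so the absorption probability is a_D = 34567/57543.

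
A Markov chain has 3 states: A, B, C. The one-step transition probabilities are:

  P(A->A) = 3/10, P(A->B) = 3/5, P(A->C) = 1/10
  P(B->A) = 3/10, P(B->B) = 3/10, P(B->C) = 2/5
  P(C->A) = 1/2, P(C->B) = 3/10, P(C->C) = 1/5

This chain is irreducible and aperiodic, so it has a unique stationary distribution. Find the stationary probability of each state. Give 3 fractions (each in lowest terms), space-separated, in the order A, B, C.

The stationary distribution satisfies pi = pi * P, i.e.:
  pi_A = 3/10*pi_A + 3/10*pi_B + 1/2*pi_C
  pi_B = 3/5*pi_A + 3/10*pi_B + 3/10*pi_C
  pi_C = 1/10*pi_A + 2/5*pi_B + 1/5*pi_C
with normalization: pi_A + pi_B + pi_C = 1.

Using the first 2 balance equations plus normalization, the linear system A*pi = b is:
  [-7/10, 3/10, 1/2] . pi = 0
  [3/5, -7/10, 3/10] . pi = 0
  [1, 1, 1] . pi = 1

Solving yields:
  pi_A = 22/63
  pi_B = 17/42
  pi_C = 31/126

Verification (pi * P):
  22/63*3/10 + 17/42*3/10 + 31/126*1/2 = 22/63 = pi_A  (ok)
  22/63*3/5 + 17/42*3/10 + 31/126*3/10 = 17/42 = pi_B  (ok)
  22/63*1/10 + 17/42*2/5 + 31/126*1/5 = 31/126 = pi_C  (ok)

Answer: 22/63 17/42 31/126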